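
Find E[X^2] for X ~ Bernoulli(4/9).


For Bernoulli: X in {0,1}
E[X^2] = 0^2*(1-4/9) + 1^2*4/9 = 4/9

4/9


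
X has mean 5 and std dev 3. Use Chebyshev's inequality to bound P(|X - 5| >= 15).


k = 15/3 = 5
Chebyshev: P(|X-mu| >= k*sigma) <= 1/k^2 = 1/5^2 = 1/25

1/25


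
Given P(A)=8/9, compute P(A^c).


P(A') = 1 - P(A) = 1 - 8/9 = 1/9

1/9


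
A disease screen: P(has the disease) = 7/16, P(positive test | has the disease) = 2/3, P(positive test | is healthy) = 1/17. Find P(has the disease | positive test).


P(A) = P(A|B)P(B) + P(A|B')P(B') = 2/3*7/16 + 1/17*9/16 = 265/816
P(B|A) = P(A|B)P(B)/P(A) = (7/24)/(265/816) = 238/265

238/265


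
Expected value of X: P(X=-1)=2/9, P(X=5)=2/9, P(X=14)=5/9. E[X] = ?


E[X] = sum(x * P(x))
= -1*2/9 + 5*2/9 + 14*5/9
= 26/3

26/3


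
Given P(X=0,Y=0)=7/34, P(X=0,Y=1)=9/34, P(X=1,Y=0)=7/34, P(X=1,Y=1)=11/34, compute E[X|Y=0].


P(Y=0) = 14/34
E[X|Y=0] = (0*7 + 1*7)/14 = 7/14 = 1/2

1/2


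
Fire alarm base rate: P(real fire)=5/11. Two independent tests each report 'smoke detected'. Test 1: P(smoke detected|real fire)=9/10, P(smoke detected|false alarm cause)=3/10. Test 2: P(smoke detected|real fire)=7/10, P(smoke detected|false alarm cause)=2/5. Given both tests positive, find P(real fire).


After test 1: P(+) = 9/10*5/11 + 3/10*6/11 = 63/110
P(B|+) = (9/22)/(63/110) = 5/7
After test 2 (use post1 as new prior): P(+) = 7/10*5/7 + 2/5*2/7 = 43/70
P(B|+,+) = (1/2)/(43/70) = 35/43

35/43


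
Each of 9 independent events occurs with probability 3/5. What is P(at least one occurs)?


P(at least one) = 1 - P(none)
P(none) = (1 - 3/5)^9 = (2/5)^9 = 512/1953125
P(at least one) = 1 - 512/1953125 = 1952613/1953125

1952613/1953125


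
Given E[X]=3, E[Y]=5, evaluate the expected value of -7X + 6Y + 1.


E[-7X + 6Y + 1] = -7*E[X] + 6*E[Y] + 1
= (-7)*(3) + (6)*(5) + (1)
= -21 + 30 + 1 = 10

10


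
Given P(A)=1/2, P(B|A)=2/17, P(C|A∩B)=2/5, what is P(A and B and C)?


P(A∩B∩C) = P(A) * P(B|A) * P(C|A∩B)
= 1/2 * 2/17 * 2/5
= 1/17 * 2/5 = 2/85

2/85


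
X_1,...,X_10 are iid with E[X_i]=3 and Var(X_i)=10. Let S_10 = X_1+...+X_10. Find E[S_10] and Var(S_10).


E[S_n] = n*mu = 10*3 = 30
Var(S_n) = n*sigma^2 = 10*10 = 100

E[S_10]=30, Var(S_10)=100


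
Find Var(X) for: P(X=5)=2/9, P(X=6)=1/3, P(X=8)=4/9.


E[X] = 20/3, E[X^2] = 46
Var(X) = E[X^2] - (E[X])^2 = 46 - (20/3)^2 = 14/9

14/9


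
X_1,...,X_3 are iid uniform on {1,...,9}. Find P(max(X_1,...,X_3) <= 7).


P(max <= 7) = P(all X_i <= 7) = (P(X_1 <= 7))^3
= (7/9)^3 = 343/729

343/729


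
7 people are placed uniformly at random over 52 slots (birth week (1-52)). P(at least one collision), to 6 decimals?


P(all different) = prod((52-i)/52 for i=0..6) = 0.655863
P(at least one match) = 1 - 0.655863 = 0.344137

0.344137


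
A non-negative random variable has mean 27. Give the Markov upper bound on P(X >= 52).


Markov: P(X >= a) <= E[X]/a
P(X >= 52) <= 27/52

27/52


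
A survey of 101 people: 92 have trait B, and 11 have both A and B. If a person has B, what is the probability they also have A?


P(A|B) = P(A∩B)/P(B) = (11/101)/(92/101) = 11/92

11/92


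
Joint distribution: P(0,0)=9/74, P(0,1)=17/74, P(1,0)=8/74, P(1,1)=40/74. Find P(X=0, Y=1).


Read from table: P(X=0, Y=1) = 17/74

17/74


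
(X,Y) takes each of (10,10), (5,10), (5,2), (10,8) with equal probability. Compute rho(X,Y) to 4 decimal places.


Cov(X,Y) = 3.7500, Var(X) = 6.2500, Var(Y) = 10.7500
rho = Cov/(sqrt(VarX)*sqrt(VarY)) = 0.4575

0.4575


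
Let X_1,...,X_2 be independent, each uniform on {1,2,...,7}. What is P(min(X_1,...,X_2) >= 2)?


P(min >= 2) = P(all X_i >= 2) = (P(X_1 >= 2))^2
= (6/7)^2 = 36/49

36/49


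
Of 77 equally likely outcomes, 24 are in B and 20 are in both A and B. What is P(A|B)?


P(A|B) = P(A∩B)/P(B) = (20/77)/(24/77) = 20/24 = 5/6

5/6


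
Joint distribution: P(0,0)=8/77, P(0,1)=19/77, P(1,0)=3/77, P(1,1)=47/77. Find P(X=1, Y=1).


Read from table: P(X=1, Y=1) = 47/77

47/77


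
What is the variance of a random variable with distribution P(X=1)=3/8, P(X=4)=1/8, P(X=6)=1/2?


E[X] = 31/8, E[X^2] = 163/8
Var(X) = E[X^2] - (E[X])^2 = 163/8 - (31/8)^2 = 343/64

343/64


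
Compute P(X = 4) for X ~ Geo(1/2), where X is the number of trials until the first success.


P(X=4) = (1-p)^3 * p = (1/2)^3 * 1/2
= 1/8 * 1/2 = 1/16

1/16


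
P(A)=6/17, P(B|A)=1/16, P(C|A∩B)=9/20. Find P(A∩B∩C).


P(A∩B∩C) = P(A) * P(B|A) * P(C|A∩B)
= 6/17 * 1/16 * 9/20
= 3/136 * 9/20 = 27/2720

27/2720


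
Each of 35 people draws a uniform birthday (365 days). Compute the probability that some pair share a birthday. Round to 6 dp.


P(all different) = prod((365-i)/365 for i=0..34) = 0.185617
P(at least one match) = 1 - 0.185617 = 0.814383

0.814383


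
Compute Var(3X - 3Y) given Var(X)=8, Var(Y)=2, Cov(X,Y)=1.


Var(3X - 3Y) = 3^2*Var(X) + (-3)^2*Var(Y) + 2*3*(-3)*Cov(X,Y)
= 9*8 + 9*2 - 18*1
= 72 + 18 - 18 = 72

72


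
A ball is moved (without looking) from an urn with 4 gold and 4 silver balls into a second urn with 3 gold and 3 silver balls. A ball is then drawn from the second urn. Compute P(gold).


P(transfer gold) = 4/8 = 1/2; P(transfer silver) = 1/2
If gold transferred: Urn II has 4 gold of 7, so P(gold|gold moved) = 4/7
If silver transferred: Urn II has 3 gold of 7, so P(gold|silver moved) = 3/7
By total probability: P(gold) = 1/2*4/7 + 1/2*3/7 = 1/2

1/2


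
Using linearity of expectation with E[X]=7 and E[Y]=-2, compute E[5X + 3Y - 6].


E[5X + 3Y - 6] = 5*E[X] + 3*E[Y] - 6
= (5)*(7) + (3)*(-2) + (-6)
= 35 - 6 - 6 = 23

23


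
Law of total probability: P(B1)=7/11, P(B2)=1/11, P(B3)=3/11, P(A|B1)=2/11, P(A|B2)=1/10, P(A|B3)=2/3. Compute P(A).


P(A) = P(A|B1)P(B1) + P(A|B2)P(B2) + P(A|B3)P(B3)
= 2/11*7/11 + 1/10*1/11 + 2/3*3/11
= 14/121 + 1/110 + 2/11 = 371/1210

371/1210


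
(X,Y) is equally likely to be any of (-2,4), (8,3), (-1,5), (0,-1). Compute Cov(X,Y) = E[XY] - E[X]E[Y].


E[X]=5/4, E[Y]=11/4, E[XY]=11/4
Cov(X,Y) = E[XY] - E[X]E[Y] = 11/4 - 5/4*11/4 = -11/16

-11/16


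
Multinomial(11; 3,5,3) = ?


11! = 39916800
Denominator: 3!=6 * 5!=120 * 3!=6
Coefficient = 39916800 / 4320 = 9240

9240


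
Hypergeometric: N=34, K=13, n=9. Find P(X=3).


P(X=3) = C(13,3)*C(21,6) / C(34,9)
= 286*54264 / 52451256
= 15519504/52451256 = 266/899

266/899


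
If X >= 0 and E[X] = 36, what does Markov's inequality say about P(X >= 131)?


Markov: P(X >= a) <= E[X]/a
P(X >= 131) <= 36/131

36/131


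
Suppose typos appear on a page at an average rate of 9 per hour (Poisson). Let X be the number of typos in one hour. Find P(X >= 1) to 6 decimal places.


P(X>=1) = 1 - P(X<=0) = 1 - (e^(-9)*9^0/0!)
≈ 1 - 0.0001234098 = 0.9998765902
≈ 0.999877

0.999877


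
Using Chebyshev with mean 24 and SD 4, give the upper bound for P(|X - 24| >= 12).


k = 12/4 = 3
Chebyshev: P(|X-mu| >= k*sigma) <= 1/k^2 = 1/3^2 = 1/9

1/9


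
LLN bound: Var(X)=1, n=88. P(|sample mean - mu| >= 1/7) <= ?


Var(Xbar) = Var(X)/n = 1/88
Chebyshev: P(|Xbar-mu| >= 1/7) <= Var(Xbar)/(1/7)^2 = (1/88)/(1/49) = 49/88

49/88


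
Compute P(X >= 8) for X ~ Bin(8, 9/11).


P(X>=8) = P(X=8)
= 43046721/214358881
= 43046721/214358881

43046721/214358881


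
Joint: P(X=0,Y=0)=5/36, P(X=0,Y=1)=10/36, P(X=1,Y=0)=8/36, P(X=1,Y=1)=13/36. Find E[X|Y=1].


P(Y=1) = 23/36
E[X|Y=1] = (0*10 + 1*13)/23 = 13/23

13/23


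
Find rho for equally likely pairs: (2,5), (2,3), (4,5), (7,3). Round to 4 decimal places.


Cov(X,Y) = -0.7500, Var(X) = 4.1875, Var(Y) = 1.0000
rho = Cov/(sqrt(VarX)*sqrt(VarY)) = -0.3665

-0.3665


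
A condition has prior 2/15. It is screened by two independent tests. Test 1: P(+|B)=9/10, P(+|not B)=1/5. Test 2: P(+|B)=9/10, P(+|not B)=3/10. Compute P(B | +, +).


After test 1: P(+) = 9/10*2/15 + 1/5*13/15 = 22/75
P(B|+) = (3/25)/(22/75) = 9/22
After test 2 (use post1 as new prior): P(+) = 9/10*9/22 + 3/10*13/22 = 6/11
P(B|+,+) = (81/220)/(6/11) = 27/40

27/40


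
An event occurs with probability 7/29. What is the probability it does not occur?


P(A') = 1 - P(A) = 1 - 7/29 = 22/29

22/29


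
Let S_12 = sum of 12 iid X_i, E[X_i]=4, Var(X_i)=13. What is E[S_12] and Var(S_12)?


E[S_n] = n*mu = 12*4 = 48
Var(S_n) = n*sigma^2 = 12*13 = 156

E[S_12]=48, Var(S_12)=156


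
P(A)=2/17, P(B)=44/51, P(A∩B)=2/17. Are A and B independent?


P(A)*P(B) = 2/17*44/51 = 88/867
P(A∩B) = 2/17 != 88/867, so not independent

No, A and B are not independent


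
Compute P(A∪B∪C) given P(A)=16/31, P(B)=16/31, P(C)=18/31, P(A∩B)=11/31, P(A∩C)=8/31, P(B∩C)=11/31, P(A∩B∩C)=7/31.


P(A∪B∪C) = P(A)+P(B)+P(C) - P(AB)-P(AC)-P(BC) + P(ABC)
= 16/31+16/31+18/31 - 11/31-8/31-11/31 + 7/31
= 27/31

27/31


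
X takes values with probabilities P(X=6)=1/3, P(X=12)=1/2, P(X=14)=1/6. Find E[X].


E[X] = sum(x * P(x))
= 6*1/3 + 12*1/2 + 14*1/6
= 31/3

31/3


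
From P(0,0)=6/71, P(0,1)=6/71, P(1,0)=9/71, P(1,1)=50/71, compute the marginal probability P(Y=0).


P(Y=0) = P(0,0)+P(1,0) = 6/71 + 9/71 = 15/71

15/71


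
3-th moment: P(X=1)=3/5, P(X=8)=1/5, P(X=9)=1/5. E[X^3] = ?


E[X^3] = sum(x^3 * P(x))
= 1*3/5 + 512*1/5 + 729*1/5
= 1244/5

1244/5


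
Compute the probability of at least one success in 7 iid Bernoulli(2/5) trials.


P(at least one) = 1 - P(none)
P(none) = (1 - 2/5)^7 = (3/5)^7 = 2187/78125
P(at least one) = 1 - 2187/78125 = 75938/78125

75938/78125


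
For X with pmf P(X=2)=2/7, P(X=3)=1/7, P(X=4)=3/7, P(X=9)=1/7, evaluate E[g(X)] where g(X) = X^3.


E[X^3] = sum(g(x)*P(x))
= 8*2/7 + 27*1/7 + 64*3/7 + 729*1/7
= 964/7

964/7


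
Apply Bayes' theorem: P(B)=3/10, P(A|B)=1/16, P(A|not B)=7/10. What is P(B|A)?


P(A) = P(A|B)P(B) + P(A|B')P(B') = 1/16*3/10 + 7/10*7/10 = 407/800
P(B|A) = P(A|B)P(B)/P(A) = (3/160)/(407/800) = 15/407

15/407


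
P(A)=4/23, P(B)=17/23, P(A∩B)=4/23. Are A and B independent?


P(A)*P(B) = 4/23*17/23 = 68/529
P(A∩B) = 4/23 != 68/529, so not independent

No, A and B are not independent


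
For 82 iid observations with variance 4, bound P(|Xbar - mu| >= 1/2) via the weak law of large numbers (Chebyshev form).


Var(Xbar) = Var(X)/n = 4/82
Chebyshev: P(|Xbar-mu| >= 1/2) <= Var(Xbar)/(1/2)^2 = (2/41)/(1/4) = 8/41

8/41


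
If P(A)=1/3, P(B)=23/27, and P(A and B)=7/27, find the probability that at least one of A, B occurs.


P(A∪B) = P(A) + P(B) - P(A∩B)
= 1/3 + 23/27 - 7/27 = 25/27

25/27


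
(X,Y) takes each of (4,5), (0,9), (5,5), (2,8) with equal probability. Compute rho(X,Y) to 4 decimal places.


Cov(X,Y) = -3.3125, Var(X) = 3.6875, Var(Y) = 3.1875
rho = Cov/(sqrt(VarX)*sqrt(VarY)) = -0.9662

-0.9662


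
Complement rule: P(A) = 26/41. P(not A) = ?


P(A') = 1 - P(A) = 1 - 26/41 = 15/41

15/41


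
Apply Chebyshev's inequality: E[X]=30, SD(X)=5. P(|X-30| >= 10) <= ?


k = 10/5 = 2
Chebyshev: P(|X-mu| >= k*sigma) <= 1/k^2 = 1/2^2 = 1/4

1/4


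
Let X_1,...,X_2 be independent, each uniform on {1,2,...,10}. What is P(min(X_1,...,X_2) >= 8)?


P(min >= 8) = P(all X_i >= 8) = (P(X_1 >= 8))^2
= (3/10)^2 = 9/100

9/100


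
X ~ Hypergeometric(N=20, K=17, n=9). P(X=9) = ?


P(X=9) = C(17,9)*C(3,0) / C(20,9)
= 24310*1 / 167960
= 24310/167960 = 11/76

11/76


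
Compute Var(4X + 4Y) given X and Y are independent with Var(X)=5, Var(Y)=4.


Independence => Cov(X,Y)=0
Var(4X + 4Y) = 4^2*Var(X) + 4^2*Var(Y)
= 16*5 + 16*4 = 144

144


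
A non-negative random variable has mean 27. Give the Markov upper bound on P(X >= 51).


Markov: P(X >= a) <= E[X]/a
P(X >= 51) <= 27/51 = 9/17

9/17


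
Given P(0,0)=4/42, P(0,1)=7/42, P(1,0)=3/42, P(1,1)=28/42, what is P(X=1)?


P(X=1) = P(1,0)+P(1,1) = 3/42 + 28/42 = 31/42

31/42


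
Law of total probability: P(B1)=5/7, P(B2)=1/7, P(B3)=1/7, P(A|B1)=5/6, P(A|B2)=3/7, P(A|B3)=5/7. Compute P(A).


P(A) = P(A|B1)P(B1) + P(A|B2)P(B2) + P(A|B3)P(B3)
= 5/6*5/7 + 3/7*1/7 + 5/7*1/7
= 25/42 + 3/49 + 5/49 = 223/294

223/294


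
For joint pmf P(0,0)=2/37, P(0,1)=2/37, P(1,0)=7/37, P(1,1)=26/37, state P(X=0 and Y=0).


Read from table: P(X=0, Y=0) = 2/37

2/37


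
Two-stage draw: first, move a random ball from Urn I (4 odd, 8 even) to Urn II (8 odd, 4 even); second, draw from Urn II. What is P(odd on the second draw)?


P(transfer odd) = 4/12 = 1/3; P(transfer even) = 2/3
If odd transferred: Urn II has 9 odd of 13, so P(odd|odd moved) = 9/13
If even transferred: Urn II has 8 odd of 13, so P(odd|even moved) = 8/13
By total probability: P(odd) = 1/3*9/13 + 2/3*8/13 = 25/39

25/39


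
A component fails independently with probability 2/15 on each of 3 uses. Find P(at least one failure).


P(at least one) = 1 - P(none)
P(none) = (1 - 2/15)^3 = (13/15)^3 = 2197/3375
P(at least one) = 1 - 2197/3375 = 1178/3375

1178/3375


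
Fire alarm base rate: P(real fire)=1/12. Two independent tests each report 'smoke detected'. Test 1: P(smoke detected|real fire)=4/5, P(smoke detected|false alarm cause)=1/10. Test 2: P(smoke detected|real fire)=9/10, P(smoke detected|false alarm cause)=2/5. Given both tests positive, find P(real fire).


After test 1: P(+) = 4/5*1/12 + 1/10*11/12 = 19/120
P(B|+) = (1/15)/(19/120) = 8/19
After test 2 (use post1 as new prior): P(+) = 9/10*8/19 + 2/5*11/19 = 58/95
P(B|+,+) = (36/95)/(58/95) = 18/29

18/29


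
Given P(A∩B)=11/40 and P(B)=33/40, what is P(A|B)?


P(A|B) = P(A∩B)/P(B) = (11/40)/(33/40) = 11/33 = 1/3

1/3


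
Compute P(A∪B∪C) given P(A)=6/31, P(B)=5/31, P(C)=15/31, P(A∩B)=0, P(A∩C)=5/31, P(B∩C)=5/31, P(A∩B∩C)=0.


P(A∪B∪C) = P(A)+P(B)+P(C) - P(AB)-P(AC)-P(BC) + P(ABC)
= 6/31+5/31+15/31 - 0-5/31-5/31 + 0
= 16/31

16/31


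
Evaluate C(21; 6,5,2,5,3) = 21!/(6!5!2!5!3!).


21! = 51090942171709440000
Denominator: 6!=720 * 5!=120 * 2!=2 * 5!=120 * 3!=6
Coefficient = 51090942171709440000 / 124416000 = 410646075840

410646075840


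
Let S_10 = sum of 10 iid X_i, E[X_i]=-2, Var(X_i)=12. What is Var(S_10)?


By independence, Var(S_n) = n*Var(X_1) = 10*12 = 120

120


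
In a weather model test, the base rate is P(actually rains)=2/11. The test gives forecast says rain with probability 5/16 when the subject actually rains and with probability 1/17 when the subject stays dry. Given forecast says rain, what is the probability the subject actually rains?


P(A) = P(A|B)P(B) + P(A|B')P(B') = 5/16*2/11 + 1/17*9/11 = 157/1496
P(B|A) = P(A|B)P(B)/P(A) = (5/88)/(157/1496) = 85/157

85/157


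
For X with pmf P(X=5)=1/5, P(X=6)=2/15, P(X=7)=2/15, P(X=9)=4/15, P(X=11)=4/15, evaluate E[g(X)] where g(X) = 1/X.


E[1/X] = sum(g(x)*P(x))
= 1/5*1/5 + 1/6*2/15 + 1/7*2/15 + 1/9*4/15 + 1/11*4/15
= 7024/51975

7024/51975


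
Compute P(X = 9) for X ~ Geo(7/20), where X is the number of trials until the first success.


P(X=9) = (1-p)^8 * p = (13/20)^8 * 7/20
= 815730721/25600000000 * 7/20 = 5710115047/512000000000

5710115047/512000000000


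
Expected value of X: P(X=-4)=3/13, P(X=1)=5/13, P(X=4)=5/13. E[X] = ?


E[X] = sum(x * P(x))
= -4*3/13 + 1*5/13 + 4*5/13
= 1

1


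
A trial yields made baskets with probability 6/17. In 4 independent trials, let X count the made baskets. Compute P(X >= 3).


P(X>=3) = P(X=3) + P(X=4)
= 9504/83521 + 1296/83521
= 10800/83521

10800/83521


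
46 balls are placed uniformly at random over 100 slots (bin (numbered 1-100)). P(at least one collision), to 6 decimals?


P(all different) = prod((100-i)/100 for i=0..45) = 0.000004
P(at least one match) = 1 - 0.000004 = 0.999996

0.999996


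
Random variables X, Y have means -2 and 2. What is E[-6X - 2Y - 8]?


E[-6X - 2Y - 8] = -6*E[X] - 2*E[Y] - 8
= (-6)*(-2) + (-2)*(2) + (-8)
= 12 - 4 - 8 = 0

0


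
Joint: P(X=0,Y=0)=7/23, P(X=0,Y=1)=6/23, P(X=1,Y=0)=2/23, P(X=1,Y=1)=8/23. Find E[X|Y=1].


P(Y=1) = 14/23
E[X|Y=1] = (0*6 + 1*8)/14 = 8/14 = 4/7

4/7


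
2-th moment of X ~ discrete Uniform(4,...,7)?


E[X^2] = (1/4) * sum(x^2 for x=4..7)
= 126/4 = 63/2

63/2


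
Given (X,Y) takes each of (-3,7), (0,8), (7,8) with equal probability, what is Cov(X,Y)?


E[X]=4/3, E[Y]=23/3, E[XY]=35/3
Cov(X,Y) = E[XY] - E[X]E[Y] = 35/3 - 4/3*23/3 = 13/9

13/9


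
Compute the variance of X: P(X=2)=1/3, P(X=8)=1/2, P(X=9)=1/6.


E[X] = 37/6, E[X^2] = 281/6
Var(X) = E[X^2] - (E[X])^2 = 281/6 - (37/6)^2 = 317/36

317/36


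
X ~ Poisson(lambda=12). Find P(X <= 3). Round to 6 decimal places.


P(X<=3) = e^(-12)*12^0/0! + e^(-12)*12^1/1! + e^(-12)*12^2/2! + e^(-12)*12^3/3!
≈ 0.0000061442 + 0.0000737305 + 0.0004423833 + 0.0017695332
= 0.0022917912
≈ 0.002292

0.002292


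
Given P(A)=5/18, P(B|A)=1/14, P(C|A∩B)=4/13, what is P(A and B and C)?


P(A∩B∩C) = P(A) * P(B|A) * P(C|A∩B)
= 5/18 * 1/14 * 4/13
= 5/252 * 4/13 = 5/819

5/819


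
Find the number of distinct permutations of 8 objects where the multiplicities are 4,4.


8! = 40320
Denominator: 4!=24 * 4!=24
Coefficient = 40320 / 576 = 70

70


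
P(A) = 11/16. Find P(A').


P(A') = 1 - P(A) = 1 - 11/16 = 5/16

5/16


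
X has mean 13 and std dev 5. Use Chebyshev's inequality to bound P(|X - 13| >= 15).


k = 15/5 = 3
Chebyshev: P(|X-mu| >= k*sigma) <= 1/k^2 = 1/3^2 = 1/9

1/9


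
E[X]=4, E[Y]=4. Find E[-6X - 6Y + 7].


E[-6X - 6Y + 7] = -6*E[X] - 6*E[Y] + 7
= (-6)*(4) + (-6)*(4) + (7)
= -24 - 24 + 7 = -41

-41


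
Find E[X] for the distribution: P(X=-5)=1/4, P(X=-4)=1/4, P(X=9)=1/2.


E[X] = sum(x * P(x))
= -5*1/4 - 4*1/4 + 9*1/2
= 9/4

9/4


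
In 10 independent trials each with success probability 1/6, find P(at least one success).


P(at least one) = 1 - P(none)
P(none) = (1 - 1/6)^10 = (5/6)^10 = 9765625/60466176
P(at least one) = 1 - 9765625/60466176 = 50700551/60466176

50700551/60466176


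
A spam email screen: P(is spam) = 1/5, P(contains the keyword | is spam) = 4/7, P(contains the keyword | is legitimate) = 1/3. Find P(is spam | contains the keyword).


P(A) = P(A|B)P(B) + P(A|B')P(B') = 4/7*1/5 + 1/3*4/5 = 8/21
P(B|A) = P(A|B)P(B)/P(A) = (4/35)/(8/21) = 3/10

3/10


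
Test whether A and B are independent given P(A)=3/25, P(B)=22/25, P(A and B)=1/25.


P(A)*P(B) = 3/25*22/25 = 66/625
P(A∩B) = 1/25 != 66/625, so not independent

No, A and B are not independent


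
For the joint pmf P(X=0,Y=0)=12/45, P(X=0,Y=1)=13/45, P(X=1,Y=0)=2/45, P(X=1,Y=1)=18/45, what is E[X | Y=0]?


P(Y=0) = 14/45
E[X|Y=0] = (0*12 + 1*2)/14 = 2/14 = 1/7

1/7


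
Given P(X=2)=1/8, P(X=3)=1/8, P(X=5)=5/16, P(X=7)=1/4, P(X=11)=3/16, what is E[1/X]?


E[1/X] = sum(g(x)*P(x))
= 1/2*1/8 + 1/3*1/8 + 1/5*5/16 + 1/7*1/4 + 1/11*3/16
= 811/3696

811/3696


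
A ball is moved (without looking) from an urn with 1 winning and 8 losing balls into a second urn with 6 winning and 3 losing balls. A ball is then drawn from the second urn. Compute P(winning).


P(transfer winning) = 1/9; P(transfer losing) = 8/9
If winning transferred: Urn II has 7 winning of 10, so P(winning|winning moved) = 7/10
If losing transferred: Urn II has 6 winning of 10, so P(winning|losing moved) = 3/5
By total probability: P(winning) = 1/9*7/10 + 8/9*3/5 = 11/18

11/18


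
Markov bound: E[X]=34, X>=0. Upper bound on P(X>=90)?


Markov: P(X >= a) <= E[X]/a
P(X >= 90) <= 34/90 = 17/45

17/45


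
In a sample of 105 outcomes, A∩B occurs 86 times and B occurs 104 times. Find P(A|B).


P(A|B) = P(A∩B)/P(B) = (86/105)/(104/105) = 86/104 = 43/52

43/52


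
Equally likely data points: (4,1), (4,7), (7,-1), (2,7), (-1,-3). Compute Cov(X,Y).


E[X]=16/5, E[Y]=11/5, E[XY]=42/5
Cov(X,Y) = E[XY] - E[X]E[Y] = 42/5 - 16/5*11/5 = 34/25

34/25


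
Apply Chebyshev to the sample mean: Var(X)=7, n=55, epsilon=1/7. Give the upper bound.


Var(Xbar) = Var(X)/n = 7/55
Chebyshev: P(|Xbar-mu| >= 1/7) <= Var(Xbar)/(1/7)^2 = (7/55)/(1/49) = 343/55
Bound exceeds 1, so trivial bound: 1

1


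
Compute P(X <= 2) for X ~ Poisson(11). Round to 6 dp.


P(X<=2) = e^(-11)*11^0/0! + e^(-11)*11^1/1! + e^(-11)*11^2/2!
≈ 0.0000167017 + 0.0001837187 + 0.0010104529
= 0.0012108733
≈ 0.001211

0.001211


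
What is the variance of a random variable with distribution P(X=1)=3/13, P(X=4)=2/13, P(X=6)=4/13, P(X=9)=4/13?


E[X] = 71/13, E[X^2] = 503/13
Var(X) = E[X^2] - (E[X])^2 = 503/13 - (71/13)^2 = 1498/169

1498/169


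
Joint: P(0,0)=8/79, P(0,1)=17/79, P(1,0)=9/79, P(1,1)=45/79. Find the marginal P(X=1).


P(X=1) = P(1,0)+P(1,1) = 9/79 + 45/79 = 54/79

54/79


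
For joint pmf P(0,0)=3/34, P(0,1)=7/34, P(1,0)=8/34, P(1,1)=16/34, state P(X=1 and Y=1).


Read from table: P(X=1, Y=1) = 16/34 = 8/17

8/17


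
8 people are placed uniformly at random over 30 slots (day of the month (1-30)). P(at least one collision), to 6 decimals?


P(all different) = prod((30-i)/30 for i=0..7) = 0.359686
P(at least one match) = 1 - 0.359686 = 0.640314

0.640314


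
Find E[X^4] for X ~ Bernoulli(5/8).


For Bernoulli: X in {0,1}
E[X^4] = 0^4*(1-5/8) + 1^4*5/8 = 5/8

5/8


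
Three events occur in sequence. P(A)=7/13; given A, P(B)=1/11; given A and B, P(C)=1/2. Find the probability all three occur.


P(A∩B∩C) = P(A) * P(B|A) * P(C|A∩B)
= 7/13 * 1/11 * 1/2
= 7/143 * 1/2 = 7/286

7/286


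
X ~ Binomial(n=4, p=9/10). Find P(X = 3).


P(X=3) = C(4,3) * p^3 * (1-p)^1
= 4 * 729/1000 * 1/10
= 729/2500

729/2500


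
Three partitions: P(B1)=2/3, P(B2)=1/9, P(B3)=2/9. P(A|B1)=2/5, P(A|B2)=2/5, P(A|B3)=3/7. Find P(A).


P(A) = P(A|B1)P(B1) + P(A|B2)P(B2) + P(A|B3)P(B3)
= 2/5*2/3 + 2/5*1/9 + 3/7*2/9
= 4/15 + 2/45 + 2/21 = 128/315

128/315


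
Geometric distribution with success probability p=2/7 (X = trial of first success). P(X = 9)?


P(X=9) = (1-p)^8 * p = (5/7)^8 * 2/7
= 390625/5764801 * 2/7 = 781250/40353607

781250/40353607


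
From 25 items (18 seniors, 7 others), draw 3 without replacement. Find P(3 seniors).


P(X=3) = C(18,3)*C(7,0) / C(25,3)
= 816*1 / 2300
= 816/2300 = 204/575

204/575


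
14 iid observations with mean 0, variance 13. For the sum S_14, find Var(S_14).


By independence, Var(S_n) = n*Var(X_1) = 14*13 = 182

182


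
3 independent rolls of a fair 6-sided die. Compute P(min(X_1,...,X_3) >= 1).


P(min >= 1) = P(all X_i >= 1) = (P(X_1 >= 1))^3
= (6/6)^3 = 1^3 = 1

1


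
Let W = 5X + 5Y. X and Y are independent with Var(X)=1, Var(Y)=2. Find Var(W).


Independence => Cov(X,Y)=0
Var(5X + 5Y) = 5^2*Var(X) + 5^2*Var(Y)
= 25*1 + 25*2 = 75

75


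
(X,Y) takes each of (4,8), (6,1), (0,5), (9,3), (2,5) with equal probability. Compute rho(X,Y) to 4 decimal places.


Cov(X,Y) = -3.4800, Var(X) = 9.7600, Var(Y) = 5.4400
rho = Cov/(sqrt(VarX)*sqrt(VarY)) = -0.4776

-0.4776


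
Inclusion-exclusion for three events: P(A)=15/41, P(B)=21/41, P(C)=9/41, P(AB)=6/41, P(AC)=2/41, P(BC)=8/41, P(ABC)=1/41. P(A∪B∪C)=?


P(A∪B∪C) = P(A)+P(B)+P(C) - P(AB)-P(AC)-P(BC) + P(ABC)
= 15/41+21/41+9/41 - 6/41-2/41-8/41 + 1/41
= 30/41

30/41


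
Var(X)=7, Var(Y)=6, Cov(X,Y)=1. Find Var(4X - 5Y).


Var(4X - 5Y) = 4^2*Var(X) + (-5)^2*Var(Y) + 2*4*(-5)*Cov(X,Y)
= 16*7 + 25*6 - 40*1
= 112 + 150 - 40 = 222

222


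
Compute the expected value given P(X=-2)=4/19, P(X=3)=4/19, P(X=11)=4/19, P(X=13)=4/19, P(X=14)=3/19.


E[X] = sum(x * P(x))
= -2*4/19 + 3*4/19 + 11*4/19 + 13*4/19 + 14*3/19
= 142/19

142/19


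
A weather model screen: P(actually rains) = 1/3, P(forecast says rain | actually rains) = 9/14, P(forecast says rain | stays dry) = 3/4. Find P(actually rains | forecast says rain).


P(A) = P(A|B)P(B) + P(A|B')P(B') = 9/14*1/3 + 3/4*2/3 = 5/7
P(B|A) = P(A|B)P(B)/P(A) = (3/14)/(5/7) = 3/10

3/10


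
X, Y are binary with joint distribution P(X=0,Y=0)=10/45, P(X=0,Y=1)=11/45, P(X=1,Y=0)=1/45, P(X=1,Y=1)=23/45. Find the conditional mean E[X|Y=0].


P(Y=0) = 11/45
E[X|Y=0] = (0*10 + 1*1)/11 = 1/11

1/11


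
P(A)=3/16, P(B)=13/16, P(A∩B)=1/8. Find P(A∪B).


P(A∪B) = P(A) + P(B) - P(A∩B)
= 3/16 + 13/16 - 1/8 = 7/8

7/8


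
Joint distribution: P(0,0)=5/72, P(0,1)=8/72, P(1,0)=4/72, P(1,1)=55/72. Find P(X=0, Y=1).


Read from table: P(X=0, Y=1) = 8/72 = 1/9

1/9


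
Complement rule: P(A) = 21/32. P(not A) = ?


P(A') = 1 - P(A) = 1 - 21/32 = 11/32

11/32


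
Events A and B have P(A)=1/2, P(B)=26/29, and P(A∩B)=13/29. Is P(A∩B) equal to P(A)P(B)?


P(A)*P(B) = 1/2*26/29 = 13/29
P(A∩B) = 13/29, which equals P(A)P(B), so independent

Yes, A and B are independent


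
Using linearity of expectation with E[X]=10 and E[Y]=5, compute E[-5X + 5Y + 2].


E[-5X + 5Y + 2] = -5*E[X] + 5*E[Y] + 2
= (-5)*(10) + (5)*(5) + (2)
= -50 + 25 + 2 = -23

-23


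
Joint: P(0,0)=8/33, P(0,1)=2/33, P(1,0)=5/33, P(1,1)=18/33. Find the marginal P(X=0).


P(X=0) = P(0,0)+P(0,1) = 8/33 + 2/33 = 10/33

10/33


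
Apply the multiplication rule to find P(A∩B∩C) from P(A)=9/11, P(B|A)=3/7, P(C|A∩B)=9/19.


P(A∩B∩C) = P(A) * P(B|A) * P(C|A∩B)
= 9/11 * 3/7 * 9/19
= 27/77 * 9/19 = 243/1463

243/1463


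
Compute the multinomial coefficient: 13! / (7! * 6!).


13! = 6227020800
Denominator: 7!=5040 * 6!=720
Coefficient = 6227020800 / 3628800 = 1716

1716


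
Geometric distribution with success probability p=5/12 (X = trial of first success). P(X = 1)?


P(X=1) = (1-p)^0 * p = (7/12)^0 * 5/12
= 1 * 5/12 = 5/12

5/12


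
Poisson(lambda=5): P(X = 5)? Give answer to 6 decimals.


P(X=5) = e^(-5) * 5^5 / 5!
≈ 0.006737946999 * 3125 / 120
≈ 0.175467

0.175467


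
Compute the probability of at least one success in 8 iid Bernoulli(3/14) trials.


P(at least one) = 1 - P(none)
P(none) = (1 - 3/14)^8 = (11/14)^8 = 214358881/1475789056
P(at least one) = 1 - 214358881/1475789056 = 1261430175/1475789056

1261430175/1475789056


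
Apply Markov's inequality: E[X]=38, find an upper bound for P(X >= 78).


Markov: P(X >= a) <= E[X]/a
P(X >= 78) <= 38/78 = 19/39

19/39


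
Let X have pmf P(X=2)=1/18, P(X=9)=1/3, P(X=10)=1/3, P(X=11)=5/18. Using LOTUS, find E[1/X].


E[1/X] = sum(g(x)*P(x))
= 1/2*1/18 + 1/9*1/3 + 1/10*1/3 + 1/11*5/18
= 733/5940

733/5940


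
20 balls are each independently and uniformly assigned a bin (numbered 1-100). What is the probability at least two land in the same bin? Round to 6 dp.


P(all different) = prod((100-i)/100 for i=0..19) = 0.130400
P(at least one match) = 1 - 0.130400 = 0.869600

0.869600


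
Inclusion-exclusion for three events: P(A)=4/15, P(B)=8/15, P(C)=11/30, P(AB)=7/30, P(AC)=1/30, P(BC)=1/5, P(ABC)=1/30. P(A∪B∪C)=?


P(A∪B∪C) = P(A)+P(B)+P(C) - P(AB)-P(AC)-P(BC) + P(ABC)
= 4/15+8/15+11/30 - 7/30-1/30-1/5 + 1/30
= 11/15

11/15


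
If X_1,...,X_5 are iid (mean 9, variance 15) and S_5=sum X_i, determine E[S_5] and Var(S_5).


E[S_n] = n*mu = 5*9 = 45
Var(S_n) = n*sigma^2 = 5*15 = 75

E[S_5]=45, Var(S_5)=75


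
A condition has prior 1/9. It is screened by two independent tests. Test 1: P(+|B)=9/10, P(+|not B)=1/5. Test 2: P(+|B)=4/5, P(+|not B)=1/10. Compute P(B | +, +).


After test 1: P(+) = 9/10*1/9 + 1/5*8/9 = 5/18
P(B|+) = (1/10)/(5/18) = 9/25
After test 2 (use post1 as new prior): P(+) = 4/5*9/25 + 1/10*16/25 = 44/125
P(B|+,+) = (36/125)/(44/125) = 9/11

9/11


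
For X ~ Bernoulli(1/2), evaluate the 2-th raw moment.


For Bernoulli: X in {0,1}
E[X^2] = 0^2*(1-1/2) + 1^2*1/2 = 1/2

1/2


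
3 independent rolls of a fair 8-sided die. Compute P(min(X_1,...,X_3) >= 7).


P(min >= 7) = P(all X_i >= 7) = (P(X_1 >= 7))^3
= (2/8)^3 = (1/4)^3 = 1/64

1/64


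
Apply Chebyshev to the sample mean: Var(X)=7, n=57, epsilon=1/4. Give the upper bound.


Var(Xbar) = Var(X)/n = 7/57
Chebyshev: P(|Xbar-mu| >= 1/4) <= Var(Xbar)/(1/4)^2 = (7/57)/(1/16) = 112/57
Bound exceeds 1, so trivial bound: 1

1


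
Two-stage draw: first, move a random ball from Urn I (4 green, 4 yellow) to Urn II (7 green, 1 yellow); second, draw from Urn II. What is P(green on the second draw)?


P(transfer green) = 4/8 = 1/2; P(transfer yellow) = 1/2
If green transferred: Urn II has 8 green of 9, so P(green|green moved) = 8/9
If yellow transferred: Urn II has 7 green of 9, so P(green|yellow moved) = 7/9
By total probability: P(green) = 1/2*8/9 + 1/2*7/9 = 5/6

5/6


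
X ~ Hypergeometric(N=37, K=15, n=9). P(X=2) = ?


P(X=2) = C(15,2)*C(22,7) / C(37,9)
= 105*170544 / 124403620
= 17907120/124403620 = 4788/33263

4788/33263


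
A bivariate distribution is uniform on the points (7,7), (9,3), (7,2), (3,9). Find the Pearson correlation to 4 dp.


Cov(X,Y) = -4.8750, Var(X) = 4.7500, Var(Y) = 8.1875
rho = Cov/(sqrt(VarX)*sqrt(VarY)) = -0.7817

-0.7817


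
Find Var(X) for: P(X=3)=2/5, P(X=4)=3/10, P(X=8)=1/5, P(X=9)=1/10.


E[X] = 49/10, E[X^2] = 293/10
Var(X) = E[X^2] - (E[X])^2 = 293/10 - (49/10)^2 = 529/100

529/100


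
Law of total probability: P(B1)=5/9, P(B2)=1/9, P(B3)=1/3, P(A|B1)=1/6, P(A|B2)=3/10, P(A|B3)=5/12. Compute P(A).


P(A) = P(A|B1)P(B1) + P(A|B2)P(B2) + P(A|B3)P(B3)
= 1/6*5/9 + 3/10*1/9 + 5/12*1/3
= 5/54 + 1/30 + 5/36 = 143/540

143/540


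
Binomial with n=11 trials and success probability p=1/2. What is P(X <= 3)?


P(X<=3) = P(X=0) + P(X=1) + P(X=2) + P(X=3)
= 1/2048 + 11/2048 + 55/2048 + 165/2048
= 29/256

29/256


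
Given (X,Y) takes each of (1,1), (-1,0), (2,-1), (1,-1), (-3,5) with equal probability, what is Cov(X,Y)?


E[X]=0, E[Y]=4/5, E[XY]=-17/5
Cov(X,Y) = E[XY] - E[X]E[Y] = -17/5 - 0*4/5 = -17/5

-17/5


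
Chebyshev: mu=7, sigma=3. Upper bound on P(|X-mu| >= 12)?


k = 12/3 = 4
Chebyshev: P(|X-mu| >= k*sigma) <= 1/k^2 = 1/4^2 = 1/16

1/16


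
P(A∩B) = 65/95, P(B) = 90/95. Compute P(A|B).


P(A|B) = P(A∩B)/P(B) = (65/95)/(90/95) = 65/90 = 13/18

13/18


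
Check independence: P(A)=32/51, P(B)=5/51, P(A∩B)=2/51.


P(A)*P(B) = 32/51*5/51 = 160/2601
P(A∩B) = 2/51 != 160/2601, so not independent

No, A and B are not independent


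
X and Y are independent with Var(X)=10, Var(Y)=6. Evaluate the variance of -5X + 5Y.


Independence => Cov(X,Y)=0
Var(-5X + 5Y) = (-5)^2*Var(X) + 5^2*Var(Y)
= 25*10 + 25*6 = 400

400


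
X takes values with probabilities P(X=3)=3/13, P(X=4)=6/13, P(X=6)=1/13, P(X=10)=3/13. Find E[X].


E[X] = sum(x * P(x))
= 3*3/13 + 4*6/13 + 6*1/13 + 10*3/13
= 69/13

69/13


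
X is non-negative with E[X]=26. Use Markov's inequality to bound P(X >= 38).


Markov: P(X >= a) <= E[X]/a
P(X >= 38) <= 26/38 = 13/19

13/19


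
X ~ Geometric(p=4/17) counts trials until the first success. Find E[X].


For geometric (trials until first success), E[X] = 1/p = 1/(4/17) = 17/4

17/4


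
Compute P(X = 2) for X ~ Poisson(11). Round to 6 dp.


P(X=2) = e^(-11) * 11^2 / 2!
≈ 0.00001670170079 * 121 / 2
≈ 0.001010

0.001010


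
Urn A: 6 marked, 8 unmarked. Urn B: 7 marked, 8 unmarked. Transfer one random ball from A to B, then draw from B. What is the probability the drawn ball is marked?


P(transfer marked) = 6/14 = 3/7; P(transfer unmarked) = 4/7
If marked transferred: Urn II has 8 marked of 16, so P(marked|marked moved) = 1/2
If unmarked transferred: Urn II has 7 marked of 16, so P(marked|unmarked moved) = 7/16
By total probability: P(marked) = 3/7*1/2 + 4/7*7/16 = 13/28

13/28


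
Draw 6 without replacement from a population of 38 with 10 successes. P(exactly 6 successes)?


P(X=6) = C(10,6)*C(28,0) / C(38,6)
= 210*1 / 2760681
= 210/2760681 = 10/131461

10/131461


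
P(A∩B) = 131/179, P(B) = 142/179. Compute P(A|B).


P(A|B) = P(A∩B)/P(B) = (131/179)/(142/179) = 131/142

131/142


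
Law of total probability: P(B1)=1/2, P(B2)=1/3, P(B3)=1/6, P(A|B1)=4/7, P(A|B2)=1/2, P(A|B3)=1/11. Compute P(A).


P(A) = P(A|B1)P(B1) + P(A|B2)P(B2) + P(A|B3)P(B3)
= 4/7*1/2 + 1/2*1/3 + 1/11*1/6
= 2/7 + 1/6 + 1/66 = 36/77

36/77


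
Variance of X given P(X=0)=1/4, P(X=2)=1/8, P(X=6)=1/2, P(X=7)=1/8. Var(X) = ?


E[X] = 33/8, E[X^2] = 197/8
Var(X) = E[X^2] - (E[X])^2 = 197/8 - (33/8)^2 = 487/64

487/64


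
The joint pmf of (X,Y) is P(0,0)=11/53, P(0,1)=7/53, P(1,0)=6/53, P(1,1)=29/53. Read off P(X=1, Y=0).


Read from table: P(X=1, Y=0) = 6/53

6/53


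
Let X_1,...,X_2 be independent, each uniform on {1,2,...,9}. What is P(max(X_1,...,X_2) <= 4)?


P(max <= 4) = P(all X_i <= 4) = (P(X_1 <= 4))^2
= (4/9)^2 = 16/81

16/81


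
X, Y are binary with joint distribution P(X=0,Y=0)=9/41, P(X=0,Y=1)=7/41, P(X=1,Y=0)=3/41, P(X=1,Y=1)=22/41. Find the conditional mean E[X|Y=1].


P(Y=1) = 29/41
E[X|Y=1] = (0*7 + 1*22)/29 = 22/29

22/29


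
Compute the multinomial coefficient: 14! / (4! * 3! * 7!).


14! = 87178291200
Denominator: 4!=24 * 3!=6 * 7!=5040
Coefficient = 87178291200 / 725760 = 120120

120120


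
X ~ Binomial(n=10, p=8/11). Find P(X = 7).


P(X=7) = C(10,7) * p^7 * (1-p)^3
= 120 * 2097152/19487171 * 27/1331
= 6794772480/25937424601

6794772480/25937424601


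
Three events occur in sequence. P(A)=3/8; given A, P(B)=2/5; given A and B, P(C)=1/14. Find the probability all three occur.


P(A∩B∩C) = P(A) * P(B|A) * P(C|A∩B)
= 3/8 * 2/5 * 1/14
= 3/20 * 1/14 = 3/280

3/280


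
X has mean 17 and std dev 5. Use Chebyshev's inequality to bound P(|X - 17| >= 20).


k = 20/5 = 4
Chebyshev: P(|X-mu| >= k*sigma) <= 1/k^2 = 1/4^2 = 1/16

1/16


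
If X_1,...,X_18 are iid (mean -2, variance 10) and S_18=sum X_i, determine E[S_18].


E[S_n] = n*E[X_1] = 18*-2 = -36

-36


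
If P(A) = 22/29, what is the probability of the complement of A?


P(A') = 1 - P(A) = 1 - 22/29 = 7/29

7/29


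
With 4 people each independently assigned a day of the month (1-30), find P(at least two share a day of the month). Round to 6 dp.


P(all different) = prod((30-i)/30 for i=0..3) = 0.812000
P(at least one match) = 1 - 0.812000 = 0.188000

0.188000


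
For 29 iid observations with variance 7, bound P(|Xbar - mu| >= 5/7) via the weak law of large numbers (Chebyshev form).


Var(Xbar) = Var(X)/n = 7/29
Chebyshev: P(|Xbar-mu| >= 5/7) <= Var(Xbar)/(5/7)^2 = (7/29)/(25/49) = 343/725

343/725


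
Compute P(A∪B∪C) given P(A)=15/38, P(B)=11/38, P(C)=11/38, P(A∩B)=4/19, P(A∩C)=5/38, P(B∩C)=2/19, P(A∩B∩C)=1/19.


P(A∪B∪C) = P(A)+P(B)+P(C) - P(AB)-P(AC)-P(BC) + P(ABC)
= 15/38+11/38+11/38 - 4/19-5/38-2/19 + 1/19
= 11/19

11/19


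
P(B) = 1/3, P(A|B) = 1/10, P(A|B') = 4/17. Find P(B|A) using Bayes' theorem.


P(A) = P(A|B)P(B) + P(A|B')P(B') = 1/10*1/3 + 4/17*2/3 = 97/510
P(B|A) = P(A|B)P(B)/P(A) = (1/30)/(97/510) = 17/97

17/97


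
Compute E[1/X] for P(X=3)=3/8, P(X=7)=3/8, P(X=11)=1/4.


E[1/X] = sum(g(x)*P(x))
= 1/3*3/8 + 1/7*3/8 + 1/11*1/4
= 31/154

31/154


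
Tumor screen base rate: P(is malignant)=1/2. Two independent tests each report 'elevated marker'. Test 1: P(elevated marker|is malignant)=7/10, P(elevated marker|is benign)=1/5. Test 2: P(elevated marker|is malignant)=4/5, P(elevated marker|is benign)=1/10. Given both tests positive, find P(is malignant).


After test 1: P(+) = 7/10*1/2 + 1/5*1/2 = 9/20
P(B|+) = (7/20)/(9/20) = 7/9
After test 2 (use post1 as new prior): P(+) = 4/5*7/9 + 1/10*2/9 = 29/45
P(B|+,+) = (28/45)/(29/45) = 28/29

28/29


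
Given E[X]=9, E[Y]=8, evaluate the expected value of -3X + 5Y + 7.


E[-3X + 5Y + 7] = -3*E[X] + 5*E[Y] + 7
= (-3)*(9) + (5)*(8) + (7)
= -27 + 40 + 7 = 20

20


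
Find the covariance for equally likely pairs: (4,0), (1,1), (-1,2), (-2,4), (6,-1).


E[X]=8/5, E[Y]=6/5, E[XY]=-3
Cov(X,Y) = E[XY] - E[X]E[Y] = -3 - 8/5*6/5 = -123/25

-123/25


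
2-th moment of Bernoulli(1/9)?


For Bernoulli: X in {0,1}
E[X^2] = 0^2*(1-1/9) + 1^2*1/9 = 1/9

1/9


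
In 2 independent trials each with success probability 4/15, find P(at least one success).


P(at least one) = 1 - P(none)
P(none) = (1 - 4/15)^2 = (11/15)^2 = 121/225
P(at least one) = 1 - 121/225 = 104/225

104/225


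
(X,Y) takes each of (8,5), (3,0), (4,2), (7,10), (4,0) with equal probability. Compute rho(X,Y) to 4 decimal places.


Cov(X,Y) = 5.9200, Var(X) = 3.7600, Var(Y) = 14.2400
rho = Cov/(sqrt(VarX)*sqrt(VarY)) = 0.8090

0.8090


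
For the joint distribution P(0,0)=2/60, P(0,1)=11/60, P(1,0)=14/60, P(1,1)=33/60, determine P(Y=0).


P(Y=0) = P(0,0)+P(1,0) = 2/60 + 14/60 = 16/60 = 4/15

4/15


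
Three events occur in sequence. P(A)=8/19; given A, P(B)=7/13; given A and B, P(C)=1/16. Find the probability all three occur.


P(A∩B∩C) = P(A) * P(B|A) * P(C|A∩B)
= 8/19 * 7/13 * 1/16
= 56/247 * 1/16 = 7/494

7/494


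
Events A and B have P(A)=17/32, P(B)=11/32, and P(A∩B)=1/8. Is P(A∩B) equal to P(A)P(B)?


P(A)*P(B) = 17/32*11/32 = 187/1024
P(A∩B) = 1/8 != 187/1024, so not independent

No, A and B are not independent


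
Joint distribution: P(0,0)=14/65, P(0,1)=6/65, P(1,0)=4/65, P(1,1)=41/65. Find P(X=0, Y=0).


Read from table: P(X=0, Y=0) = 14/65

14/65


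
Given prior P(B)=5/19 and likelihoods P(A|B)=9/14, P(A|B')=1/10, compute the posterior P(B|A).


P(A) = P(A|B)P(B) + P(A|B')P(B') = 9/14*5/19 + 1/10*14/19 = 17/70
P(B|A) = P(A|B)P(B)/P(A) = (45/266)/(17/70) = 225/323

225/323


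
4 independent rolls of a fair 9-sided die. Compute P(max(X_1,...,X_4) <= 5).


P(max <= 5) = P(all X_i <= 5) = (P(X_1 <= 5))^4
= (5/9)^4 = 625/6561

625/6561


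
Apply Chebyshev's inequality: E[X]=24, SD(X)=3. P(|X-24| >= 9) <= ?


k = 9/3 = 3
Chebyshev: P(|X-mu| >= k*sigma) <= 1/k^2 = 1/3^2 = 1/9

1/9


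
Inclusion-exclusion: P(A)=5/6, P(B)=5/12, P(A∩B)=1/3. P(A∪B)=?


P(A∪B) = P(A) + P(B) - P(A∩B)
= 5/6 + 5/12 - 1/3 = 11/12

11/12


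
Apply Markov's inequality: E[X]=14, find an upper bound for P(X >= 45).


Markov: P(X >= a) <= E[X]/a
P(X >= 45) <= 14/45

14/45


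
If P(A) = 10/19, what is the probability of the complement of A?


P(A') = 1 - P(A) = 1 - 10/19 = 9/19

9/19


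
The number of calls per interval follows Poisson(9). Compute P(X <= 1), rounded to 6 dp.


P(X<=1) = e^(-9)*9^0/0! + e^(-9)*9^1/1!
≈ 0.0001234098 + 0.0011106882
= 0.0012340980
≈ 0.001234

0.001234


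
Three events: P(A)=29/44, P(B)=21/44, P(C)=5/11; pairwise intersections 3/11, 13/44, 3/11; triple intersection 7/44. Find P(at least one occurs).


P(A∪B∪C) = P(A)+P(B)+P(C) - P(AB)-P(AC)-P(BC) + P(ABC)
= 29/44+21/44+5/11 - 3/11-13/44-3/11 + 7/44
= 10/11

10/11


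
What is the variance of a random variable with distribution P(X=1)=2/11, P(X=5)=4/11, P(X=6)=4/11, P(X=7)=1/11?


E[X] = 53/11, E[X^2] = 295/11
Var(X) = E[X^2] - (E[X])^2 = 295/11 - (53/11)^2 = 436/121

436/121


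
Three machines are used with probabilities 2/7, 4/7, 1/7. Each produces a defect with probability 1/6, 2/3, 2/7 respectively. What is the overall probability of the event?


P(A) = P(A|B1)P(B1) + P(A|B2)P(B2) + P(A|B3)P(B3)
= 1/6*2/7 + 2/3*4/7 + 2/7*1/7
= 1/21 + 8/21 + 2/49 = 23/49

23/49


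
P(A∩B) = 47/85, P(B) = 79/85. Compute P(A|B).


P(A|B) = P(A∩B)/P(B) = (47/85)/(79/85) = 47/79

47/79


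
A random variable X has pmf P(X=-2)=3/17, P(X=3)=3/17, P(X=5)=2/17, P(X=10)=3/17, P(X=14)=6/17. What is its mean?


E[X] = sum(x * P(x))
= -2*3/17 + 3*3/17 + 5*2/17 + 10*3/17 + 14*6/17
= 127/17

127/17


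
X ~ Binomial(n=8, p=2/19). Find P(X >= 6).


P(X>=6) = P(X=6) + P(X=7) + P(X=8)
= 517888/16983563041 + 17408/16983563041 + 256/16983563041
= 535552/16983563041

535552/16983563041


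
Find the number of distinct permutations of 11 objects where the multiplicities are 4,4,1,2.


11! = 39916800
Denominator: 4!=24 * 4!=24 * 1!=1 * 2!=2
Coefficient = 39916800 / 1152 = 34650

34650
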